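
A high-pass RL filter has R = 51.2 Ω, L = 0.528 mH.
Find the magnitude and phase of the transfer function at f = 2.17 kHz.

Step 1 — Angular frequency: ω = 2π·2170 = 1.363e+04 rad/s.
Step 2 — Transfer function: H(jω) = jωL/(R + jωL).
Step 3 — Numerator jωL = j·7.199; denominator R + jωL = 51.2 + j7.199.
Step 4 — H = 0.01939 + j0.1379.
Step 5 — Magnitude: |H| = 0.1392 (-17.1 dB); phase: φ = 82.0°.

|H| = 0.1392 (-17.1 dB), φ = 82.0°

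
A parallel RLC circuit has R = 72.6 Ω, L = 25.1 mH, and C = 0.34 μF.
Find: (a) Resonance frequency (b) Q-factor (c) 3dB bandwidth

Step 1 — Resonance: ω₀ = 1/√(LC) = 1/√(0.0251·3.4e-07) = 1.082e+04 rad/s.
Step 2 — f₀ = ω₀/(2π) = 1723 Hz.
Step 3 — Parallel Q: Q = R/(ω₀L) = 72.6/(1.082e+04·0.0251) = 0.2672.
Step 4 — Bandwidth: Δω = ω₀/Q = 4.051e+04 rad/s; BW = Δω/(2π) = 6448 Hz.

(a) f₀ = 1723 Hz  (b) Q = 0.2672  (c) BW = 6448 Hz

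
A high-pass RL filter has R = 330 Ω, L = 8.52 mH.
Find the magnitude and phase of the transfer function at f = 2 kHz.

Step 1 — Angular frequency: ω = 2π·2000 = 1.257e+04 rad/s.
Step 2 — Transfer function: H(jω) = jωL/(R + jωL).
Step 3 — Numerator jωL = j·107.1; denominator R + jωL = 330 + j107.1.
Step 4 — H = 0.09524 + j0.2935.
Step 5 — Magnitude: |H| = 0.3086 (-10.2 dB); phase: φ = 72.0°.

|H| = 0.3086 (-10.2 dB), φ = 72.0°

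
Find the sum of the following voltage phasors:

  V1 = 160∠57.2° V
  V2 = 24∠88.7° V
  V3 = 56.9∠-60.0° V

Step 1 — Convert each phasor to rectangular form:
  V1 = 160·(cos(57.2°) + j·sin(57.2°)) = 86.67 + j134.5 V
  V2 = 24·(cos(88.7°) + j·sin(88.7°)) = 0.5445 + j23.99 V
  V3 = 56.9·(cos(-60.0°) + j·sin(-60.0°)) = 28.45 - j49.28 V
Step 2 — Sum components: V_total = 115.7 + j109.2 V.
Step 3 — Convert to polar: |V_total| = 159.1 V, ∠V_total = 43.4°.

V_total = 159.1∠43.4° V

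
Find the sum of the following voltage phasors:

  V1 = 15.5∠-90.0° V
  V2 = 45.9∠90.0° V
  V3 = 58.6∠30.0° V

Step 1 — Convert each phasor to rectangular form:
  V1 = 15.5·(cos(-90.0°) + j·sin(-90.0°)) = 0 - j15.5 V
  V2 = 45.9·(cos(90.0°) + j·sin(90.0°)) = 0 + j45.9 V
  V3 = 58.6·(cos(30.0°) + j·sin(30.0°)) = 50.75 + j29.3 V
Step 2 — Sum components: V_total = 50.75 + j59.7 V.
Step 3 — Convert to polar: |V_total| = 78.36 V, ∠V_total = 49.6°.

V_total = 78.36∠49.6° V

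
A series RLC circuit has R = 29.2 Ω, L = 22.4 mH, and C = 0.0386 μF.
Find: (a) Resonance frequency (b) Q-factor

Step 1 — Resonance condition Im(Z)=0 gives ω₀ = 1/√(LC).
Step 2 — ω₀ = 1/√(0.0224·3.86e-08) = 3.401e+04 rad/s.
Step 3 — f₀ = ω₀/(2π) = 5413 Hz.
Step 4 — Series Q: Q = ω₀L/R = 3.401e+04·0.0224/29.2 = 26.09.

(a) f₀ = 5413 Hz  (b) Q = 26.09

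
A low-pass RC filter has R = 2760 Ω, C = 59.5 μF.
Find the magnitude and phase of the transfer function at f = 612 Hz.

Step 1 — Angular frequency: ω = 2π·612 = 3845 rad/s.
Step 2 — Transfer function: H(jω) = 1/(1 + jωRC).
Step 3 — Denominator: 1 + jωRC = 1 + j·3845·2760·5.95e-05 = 1 + j631.5.
Step 4 — H = 2.508e-06 - j0.001584.
Step 5 — Magnitude: |H| = 0.001584 (-56.0 dB); phase: φ = -89.9°.

|H| = 0.001584 (-56.0 dB), φ = -89.9°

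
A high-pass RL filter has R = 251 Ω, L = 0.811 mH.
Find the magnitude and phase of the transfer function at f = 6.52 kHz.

Step 1 — Angular frequency: ω = 2π·6520 = 4.097e+04 rad/s.
Step 2 — Transfer function: H(jω) = jωL/(R + jωL).
Step 3 — Numerator jωL = j·33.22; denominator R + jωL = 251 + j33.22.
Step 4 — H = 0.01722 + j0.1301.
Step 5 — Magnitude: |H| = 0.1312 (-17.6 dB); phase: φ = 82.5°.

|H| = 0.1312 (-17.6 dB), φ = 82.5°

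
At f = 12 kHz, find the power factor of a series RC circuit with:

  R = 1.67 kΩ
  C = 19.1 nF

Step 1 — Angular frequency: ω = 2π·f = 2π·1.2e+04 = 7.54e+04 rad/s.
Step 2 — Component impedances:
  R: Z = R = 1670 Ω
  C: Z = 1/(jωC) = -j/(ω·C) = 0 - j694.4 Ω
Step 3 — Series combination: Z_total = R + C = 1670 - j694.4 Ω = 1809∠-22.6° Ω.
Step 4 — Power factor: PF = cos(φ) = Re(Z)/|Z| = 1670/1808.6 = 0.9234.
Step 5 — Type: Im(Z) = -694.4 ⇒ leading (phase φ = -22.6°).

PF = 0.9234 (leading, φ = -22.6°)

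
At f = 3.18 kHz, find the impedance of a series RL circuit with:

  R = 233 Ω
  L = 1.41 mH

Step 1 — Angular frequency: ω = 2π·f = 2π·3180 = 1.998e+04 rad/s.
Step 2 — Component impedances:
  R: Z = R = 233 Ω
  L: Z = jωL = j·1.998e+04·0.00141 = 0 + j28.17 Ω
Step 3 — Series combination: Z_total = R + L = 233 + j28.17 Ω = 234.7∠6.9° Ω.

Z = 233 + j28.17 Ω = 234.7∠6.9° Ω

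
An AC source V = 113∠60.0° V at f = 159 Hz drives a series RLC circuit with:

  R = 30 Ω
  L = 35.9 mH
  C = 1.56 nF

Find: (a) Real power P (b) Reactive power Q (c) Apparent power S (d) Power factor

Step 1 — Angular frequency: ω = 2π·f = 2π·159 = 999 rad/s.
Step 2 — Component impedances:
  R: Z = R = 30 Ω
  L: Z = jωL = j·999·0.0359 = 0 + j35.87 Ω
  C: Z = 1/(jωC) = -j/(ω·C) = 0 - j6.417e+05 Ω
Step 3 — Series combination: Z_total = R + L + C = 30 - j6.416e+05 Ω = 6.416e+05∠-90.0° Ω.
Step 4 — Source phasor: V = 113∠60.0° V = 56.5 + j97.86 V.
Step 5 — Current: I = V / Z = -0.0001525 + j8.807e-05 A = 0.0001761∠150.0° A.
Step 6 — Complex power: S = V·I* = 9.305e-07 - j0.0199 VA.
Step 7 — Real power: P = Re(S) = 9.305e-07 W.
Step 8 — Reactive power: Q = Im(S) = -0.0199 VAR.
Step 9 — Apparent power: |S| = 0.0199 VA.
Step 10 — Power factor: PF = P/|S| = 4.676e-05 (leading).

(a) P = 9.305e-07 W  (b) Q = -0.0199 VAR  (c) S = 0.0199 VA  (d) PF = 4.676e-05 (leading)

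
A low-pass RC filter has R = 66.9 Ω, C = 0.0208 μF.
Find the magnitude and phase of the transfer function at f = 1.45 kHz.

Step 1 — Angular frequency: ω = 2π·1450 = 9111 rad/s.
Step 2 — Transfer function: H(jω) = 1/(1 + jωRC).
Step 3 — Denominator: 1 + jωRC = 1 + j·9111·66.9·2.08e-08 = 1 + j0.01268.
Step 4 — H = 0.9998 - j0.01268.
Step 5 — Magnitude: |H| = 0.9999 (-0.0 dB); phase: φ = -0.7°.

|H| = 0.9999 (-0.0 dB), φ = -0.7°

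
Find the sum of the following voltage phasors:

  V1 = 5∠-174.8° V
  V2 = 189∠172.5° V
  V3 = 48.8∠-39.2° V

Step 1 — Convert each phasor to rectangular form:
  V1 = 5·(cos(-174.8°) + j·sin(-174.8°)) = -4.979 - j0.4532 V
  V2 = 189·(cos(172.5°) + j·sin(172.5°)) = -187.4 + j24.67 V
  V3 = 48.8·(cos(-39.2°) + j·sin(-39.2°)) = 37.82 - j30.84 V
Step 2 — Sum components: V_total = -154.5 - j6.627 V.
Step 3 — Convert to polar: |V_total| = 154.7 V, ∠V_total = -177.5°.

V_total = 154.7∠-177.5° V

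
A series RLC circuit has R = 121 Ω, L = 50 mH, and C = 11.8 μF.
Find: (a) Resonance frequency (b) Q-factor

Step 1 — Resonance condition Im(Z)=0 gives ω₀ = 1/√(LC).
Step 2 — ω₀ = 1/√(0.05·1.18e-05) = 1302 rad/s.
Step 3 — f₀ = ω₀/(2π) = 207.2 Hz.
Step 4 — Series Q: Q = ω₀L/R = 1302·0.05/121 = 0.538.

(a) f₀ = 207.2 Hz  (b) Q = 0.538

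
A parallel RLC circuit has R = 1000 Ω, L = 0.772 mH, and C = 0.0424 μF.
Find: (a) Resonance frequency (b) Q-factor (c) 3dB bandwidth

Step 1 — Resonance: ω₀ = 1/√(LC) = 1/√(0.000772·4.24e-08) = 1.748e+05 rad/s.
Step 2 — f₀ = ω₀/(2π) = 2.782e+04 Hz.
Step 3 — Parallel Q: Q = R/(ω₀L) = 1000/(1.748e+05·0.000772) = 7.411.
Step 4 — Bandwidth: Δω = ω₀/Q = 2.358e+04 rad/s; BW = Δω/(2π) = 3754 Hz.

(a) f₀ = 2.782e+04 Hz  (b) Q = 7.411  (c) BW = 3754 Hz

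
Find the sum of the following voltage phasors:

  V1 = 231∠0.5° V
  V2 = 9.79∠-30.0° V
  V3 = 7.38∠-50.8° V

Step 1 — Convert each phasor to rectangular form:
  V1 = 231·(cos(0.5°) + j·sin(0.5°)) = 231 + j2.016 V
  V2 = 9.79·(cos(-30.0°) + j·sin(-30.0°)) = 8.478 - j4.895 V
  V3 = 7.38·(cos(-50.8°) + j·sin(-50.8°)) = 4.664 - j5.719 V
Step 2 — Sum components: V_total = 244.1 - j8.598 V.
Step 3 — Convert to polar: |V_total| = 244.3 V, ∠V_total = -2.0°.

V_total = 244.3∠-2.0° V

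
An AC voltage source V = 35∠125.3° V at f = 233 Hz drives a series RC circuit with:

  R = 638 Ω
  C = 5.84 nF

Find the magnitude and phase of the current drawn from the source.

Step 1 — Angular frequency: ω = 2π·f = 2π·233 = 1464 rad/s.
Step 2 — Component impedances:
  R: Z = R = 638 Ω
  C: Z = 1/(jωC) = -j/(ω·C) = 0 - j1.17e+05 Ω
Step 3 — Series combination: Z_total = R + C = 638 - j1.17e+05 Ω = 1.17e+05∠-89.7° Ω.
Step 4 — Source phasor: V = 35∠125.3° V = -20.23 + j28.56 V.
Step 5 — Ohm's law: I = V / Z_total = (-20.23 + j28.56) / (638 - j1.17e+05) = -0.0002452 - j0.0001716 A.
Step 6 — Convert to polar: |I| = 0.0002992 A, ∠I = -145.0°.

I = 0.0002992∠-145.0° A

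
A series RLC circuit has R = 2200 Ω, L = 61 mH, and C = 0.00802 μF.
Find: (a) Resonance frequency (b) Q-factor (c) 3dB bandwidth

Step 1 — Resonance: ω₀ = 1/√(LC) = 1/√(0.061·8.02e-09) = 4.521e+04 rad/s.
Step 2 — f₀ = ω₀/(2π) = 7196 Hz.
Step 3 — Series Q: Q = ω₀L/R = 4.521e+04·0.061/2200 = 1.254.
Step 4 — Bandwidth: Δω = ω₀/Q = 3.607e+04 rad/s; BW = Δω/(2π) = 5740 Hz.

(a) f₀ = 7196 Hz  (b) Q = 1.254  (c) BW = 5740 Hz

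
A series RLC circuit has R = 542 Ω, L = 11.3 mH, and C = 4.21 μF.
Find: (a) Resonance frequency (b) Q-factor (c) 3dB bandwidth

Step 1 — Resonance condition Im(Z)=0 gives ω₀ = 1/√(LC).
Step 2 — ω₀ = 1/√(0.0113·4.21e-06) = 4585 rad/s.
Step 3 — f₀ = ω₀/(2π) = 729.7 Hz.
Step 4 — Series Q: Q = ω₀L/R = 4585·0.0113/542 = 0.09559.
Step 5 — 3dB bandwidth: Δω = ω₀/Q = 4.796e+04 rad/s; BW = Δω/(2π) = 7634 Hz.

(a) f₀ = 729.7 Hz  (b) Q = 0.09559  (c) BW = 7634 Hz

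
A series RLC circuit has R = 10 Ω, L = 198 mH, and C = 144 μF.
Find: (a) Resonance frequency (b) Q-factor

Step 1 — Resonance condition Im(Z)=0 gives ω₀ = 1/√(LC).
Step 2 — ω₀ = 1/√(0.198·0.000144) = 187.3 rad/s.
Step 3 — f₀ = ω₀/(2π) = 29.81 Hz.
Step 4 — Series Q: Q = ω₀L/R = 187.3·0.198/10 = 3.708.

(a) f₀ = 29.81 Hz  (b) Q = 3.708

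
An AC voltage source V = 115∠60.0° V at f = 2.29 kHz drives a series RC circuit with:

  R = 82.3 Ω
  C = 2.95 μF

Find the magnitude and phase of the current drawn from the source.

Step 1 — Angular frequency: ω = 2π·f = 2π·2290 = 1.439e+04 rad/s.
Step 2 — Component impedances:
  R: Z = R = 82.3 Ω
  C: Z = 1/(jωC) = -j/(ω·C) = 0 - j23.56 Ω
Step 3 — Series combination: Z_total = R + C = 82.3 - j23.56 Ω = 85.61∠-16.0° Ω.
Step 4 — Source phasor: V = 115∠60.0° V = 57.5 + j99.59 V.
Step 5 — Ohm's law: I = V / Z_total = (57.5 + j99.59) / (82.3 - j23.56) = 0.3256 + j1.303 A.
Step 6 — Convert to polar: |I| = 1.343 A, ∠I = 76.0°.

I = 1.343∠76.0° A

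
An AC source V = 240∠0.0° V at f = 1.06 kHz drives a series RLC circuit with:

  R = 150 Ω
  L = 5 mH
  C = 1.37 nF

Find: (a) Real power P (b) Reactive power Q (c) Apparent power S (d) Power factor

Step 1 — Angular frequency: ω = 2π·f = 2π·1060 = 6660 rad/s.
Step 2 — Component impedances:
  R: Z = R = 150 Ω
  L: Z = jωL = j·6660·0.005 = 0 + j33.3 Ω
  C: Z = 1/(jωC) = -j/(ω·C) = 0 - j1.096e+05 Ω
Step 3 — Series combination: Z_total = R + L + C = 150 - j1.096e+05 Ω = 1.096e+05∠-89.9° Ω.
Step 4 — Source phasor: V = 240∠0.0° V = 240 V.
Step 5 — Current: I = V / Z = 2.999e-06 + j0.002191 A = 0.002191∠89.9° A.
Step 6 — Complex power: S = V·I* = 0.0007198 - j0.5257 VA.
Step 7 — Real power: P = Re(S) = 0.0007198 W.
Step 8 — Reactive power: Q = Im(S) = -0.5257 VAR.
Step 9 — Apparent power: |S| = 0.5257 VA.
Step 10 — Power factor: PF = P/|S| = 0.001369 (leading).

(a) P = 0.0007198 W  (b) Q = -0.5257 VAR  (c) S = 0.5257 VA  (d) PF = 0.001369 (leading)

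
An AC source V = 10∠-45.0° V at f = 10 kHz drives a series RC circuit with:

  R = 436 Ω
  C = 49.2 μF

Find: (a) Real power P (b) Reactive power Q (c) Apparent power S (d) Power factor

Step 1 — Angular frequency: ω = 2π·f = 2π·1e+04 = 6.283e+04 rad/s.
Step 2 — Component impedances:
  R: Z = R = 436 Ω
  C: Z = 1/(jωC) = -j/(ω·C) = 0 - j0.3235 Ω
Step 3 — Series combination: Z_total = R + C = 436 - j0.3235 Ω = 436∠-0.0° Ω.
Step 4 — Source phasor: V = 10∠-45.0° V = 7.071 - j7.071 V.
Step 5 — Current: I = V / Z = 0.01623 - j0.01621 A = 0.02294∠-45.0° A.
Step 6 — Complex power: S = V·I* = 0.2294 - j0.0001702 VA.
Step 7 — Real power: P = Re(S) = 0.2294 W.
Step 8 — Reactive power: Q = Im(S) = -0.0001702 VAR.
Step 9 — Apparent power: |S| = 0.2294 VA.
Step 10 — Power factor: PF = P/|S| = 1 (leading).

(a) P = 0.2294 W  (b) Q = -0.0001702 VAR  (c) S = 0.2294 VA  (d) PF = 1 (leading)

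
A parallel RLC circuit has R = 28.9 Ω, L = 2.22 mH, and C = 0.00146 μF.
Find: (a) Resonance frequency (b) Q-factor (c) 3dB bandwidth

Step 1 — Resonance: ω₀ = 1/√(LC) = 1/√(0.00222·1.46e-09) = 5.555e+05 rad/s.
Step 2 — f₀ = ω₀/(2π) = 8.84e+04 Hz.
Step 3 — Parallel Q: Q = R/(ω₀L) = 28.9/(5.555e+05·0.00222) = 0.02344.
Step 4 — Bandwidth: Δω = ω₀/Q = 2.37e+07 rad/s; BW = Δω/(2π) = 3.772e+06 Hz.

(a) f₀ = 8.84e+04 Hz  (b) Q = 0.02344  (c) BW = 3.772e+06 Hz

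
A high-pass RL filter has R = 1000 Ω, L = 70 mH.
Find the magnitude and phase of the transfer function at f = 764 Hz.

Step 1 — Angular frequency: ω = 2π·764 = 4800 rad/s.
Step 2 — Transfer function: H(jω) = jωL/(R + jωL).
Step 3 — Numerator jωL = j·336; denominator R + jωL = 1000 + j336.
Step 4 — H = 0.1015 + j0.3019.
Step 5 — Magnitude: |H| = 0.3185 (-9.9 dB); phase: φ = 71.4°.

|H| = 0.3185 (-9.9 dB), φ = 71.4°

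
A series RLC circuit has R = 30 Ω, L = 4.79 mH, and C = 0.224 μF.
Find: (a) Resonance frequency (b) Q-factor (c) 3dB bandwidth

Step 1 — Resonance: ω₀ = 1/√(LC) = 1/√(0.00479·2.24e-07) = 3.053e+04 rad/s.
Step 2 — f₀ = ω₀/(2π) = 4859 Hz.
Step 3 — Series Q: Q = ω₀L/R = 3.053e+04·0.00479/30 = 4.874.
Step 4 — Bandwidth: Δω = ω₀/Q = 6263 rad/s; BW = Δω/(2π) = 996.8 Hz.

(a) f₀ = 4859 Hz  (b) Q = 4.874  (c) BW = 996.8 Hz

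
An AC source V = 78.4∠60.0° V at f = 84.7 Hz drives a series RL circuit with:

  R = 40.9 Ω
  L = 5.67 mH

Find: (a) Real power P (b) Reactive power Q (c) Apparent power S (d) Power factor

Step 1 — Angular frequency: ω = 2π·f = 2π·84.7 = 532.2 rad/s.
Step 2 — Component impedances:
  R: Z = R = 40.9 Ω
  L: Z = jωL = j·532.2·0.00567 = 0 + j3.017 Ω
Step 3 — Series combination: Z_total = R + L = 40.9 + j3.017 Ω = 41.01∠4.2° Ω.
Step 4 — Source phasor: V = 78.4∠60.0° V = 39.2 + j67.9 V.
Step 5 — Current: I = V / Z = 1.075 + j1.581 A = 1.912∠55.8° A.
Step 6 — Complex power: S = V·I* = 149.5 + j11.03 VA.
Step 7 — Real power: P = Re(S) = 149.5 W.
Step 8 — Reactive power: Q = Im(S) = 11.03 VAR.
Step 9 — Apparent power: |S| = 149.9 VA.
Step 10 — Power factor: PF = P/|S| = 0.9973 (lagging).

(a) P = 149.5 W  (b) Q = 11.03 VAR  (c) S = 149.9 VA  (d) PF = 0.9973 (lagging)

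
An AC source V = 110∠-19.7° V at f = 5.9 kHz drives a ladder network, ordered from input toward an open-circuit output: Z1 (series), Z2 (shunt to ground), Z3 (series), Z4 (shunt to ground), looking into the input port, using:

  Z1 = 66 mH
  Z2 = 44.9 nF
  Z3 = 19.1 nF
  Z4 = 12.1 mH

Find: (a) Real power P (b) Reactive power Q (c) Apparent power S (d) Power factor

Step 1 — Angular frequency: ω = 2π·f = 2π·5900 = 3.707e+04 rad/s.
Step 2 — Component impedances:
  Z1: Z = jωL = j·3.707e+04·0.066 = 0 + j2447 Ω
  Z2: Z = 1/(jωC) = -j/(ω·C) = 0 - j600.8 Ω
  Z3: Z = 1/(jωC) = -j/(ω·C) = 0 - j1412 Ω
  Z4: Z = jωL = j·3.707e+04·0.0121 = 0 + j448.6 Ω
Step 3 — Ladder network (open output): work backward from the far end, alternating series and parallel combinations. Z_in = 0 + j2077 Ω = 2077∠90.0° Ω.
Step 4 — Source phasor: V = 110∠-19.7° V = 103.6 - j37.08 V.
Step 5 — Current: I = V / Z = -0.01786 - j0.04987 A = 0.05297∠-109.7° A.
Step 6 — Complex power: S = V·I* = 0 + j5.827 VA.
Step 7 — Real power: P = Re(S) = 0 W.
Step 8 — Reactive power: Q = Im(S) = 5.827 VAR.
Step 9 — Apparent power: |S| = 5.827 VA.
Step 10 — Power factor: PF = P/|S| = 0 (lagging).

(a) P = 0 W  (b) Q = 5.827 VAR  (c) S = 5.827 VA  (d) PF = 0 (lagging)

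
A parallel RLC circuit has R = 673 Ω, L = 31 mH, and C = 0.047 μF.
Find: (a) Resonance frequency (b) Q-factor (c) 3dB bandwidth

Step 1 — Resonance: ω₀ = 1/√(LC) = 1/√(0.031·4.7e-08) = 2.62e+04 rad/s.
Step 2 — f₀ = ω₀/(2π) = 4170 Hz.
Step 3 — Parallel Q: Q = R/(ω₀L) = 673/(2.62e+04·0.031) = 0.8287.
Step 4 — Bandwidth: Δω = ω₀/Q = 3.161e+04 rad/s; BW = Δω/(2π) = 5032 Hz.

(a) f₀ = 4170 Hz  (b) Q = 0.8287  (c) BW = 5032 Hz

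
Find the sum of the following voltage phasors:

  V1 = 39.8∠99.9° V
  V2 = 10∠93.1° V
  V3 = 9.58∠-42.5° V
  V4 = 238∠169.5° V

Step 1 — Convert each phasor to rectangular form:
  V1 = 39.8·(cos(99.9°) + j·sin(99.9°)) = -6.843 + j39.21 V
  V2 = 10·(cos(93.1°) + j·sin(93.1°)) = -0.5408 + j9.985 V
  V3 = 9.58·(cos(-42.5°) + j·sin(-42.5°)) = 7.063 - j6.472 V
  V4 = 238·(cos(169.5°) + j·sin(169.5°)) = -234 + j43.37 V
Step 2 — Sum components: V_total = -234.3 + j86.09 V.
Step 3 — Convert to polar: |V_total| = 249.6 V, ∠V_total = 159.8°.

V_total = 249.6∠159.8° V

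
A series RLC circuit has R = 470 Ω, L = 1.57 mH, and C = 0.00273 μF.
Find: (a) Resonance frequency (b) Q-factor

Step 1 — Resonance condition Im(Z)=0 gives ω₀ = 1/√(LC).
Step 2 — ω₀ = 1/√(0.00157·2.73e-09) = 4.83e+05 rad/s.
Step 3 — f₀ = ω₀/(2π) = 7.688e+04 Hz.
Step 4 — Series Q: Q = ω₀L/R = 4.83e+05·0.00157/470 = 1.614.

(a) f₀ = 7.688e+04 Hz  (b) Q = 1.614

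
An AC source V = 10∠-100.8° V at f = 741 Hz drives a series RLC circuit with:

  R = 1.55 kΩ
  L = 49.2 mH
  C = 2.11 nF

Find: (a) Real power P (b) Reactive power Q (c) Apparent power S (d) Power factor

Step 1 — Angular frequency: ω = 2π·f = 2π·741 = 4656 rad/s.
Step 2 — Component impedances:
  R: Z = R = 1550 Ω
  L: Z = jωL = j·4656·0.0492 = 0 + j229.1 Ω
  C: Z = 1/(jωC) = -j/(ω·C) = 0 - j1.018e+05 Ω
Step 3 — Series combination: Z_total = R + L + C = 1550 - j1.016e+05 Ω = 1.016e+05∠-89.1° Ω.
Step 4 — Source phasor: V = 10∠-100.8° V = -1.874 - j9.823 V.
Step 5 — Current: I = V / Z = 9.641e-05 - j1.992e-05 A = 9.845e-05∠-11.7° A.
Step 6 — Complex power: S = V·I* = 1.502e-05 - j0.0009844 VA.
Step 7 — Real power: P = Re(S) = 1.502e-05 W.
Step 8 — Reactive power: Q = Im(S) = -0.0009844 VAR.
Step 9 — Apparent power: |S| = 0.0009845 VA.
Step 10 — Power factor: PF = P/|S| = 0.01526 (leading).

(a) P = 1.502e-05 W  (b) Q = -0.0009844 VAR  (c) S = 0.0009845 VA  (d) PF = 0.01526 (leading)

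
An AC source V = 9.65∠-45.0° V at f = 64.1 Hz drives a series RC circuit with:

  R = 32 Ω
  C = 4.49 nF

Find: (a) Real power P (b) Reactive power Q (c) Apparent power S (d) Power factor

Step 1 — Angular frequency: ω = 2π·f = 2π·64.1 = 402.8 rad/s.
Step 2 — Component impedances:
  R: Z = R = 32 Ω
  C: Z = 1/(jωC) = -j/(ω·C) = 0 - j5.53e+05 Ω
Step 3 — Series combination: Z_total = R + C = 32 - j5.53e+05 Ω = 5.53e+05∠-90.0° Ω.
Step 4 — Source phasor: V = 9.65∠-45.0° V = 6.824 - j6.824 V.
Step 5 — Current: I = V / Z = 1.234e-05 + j1.234e-05 A = 1.745e-05∠45.0° A.
Step 6 — Complex power: S = V·I* = 9.745e-09 - j0.0001684 VA.
Step 7 — Real power: P = Re(S) = 9.745e-09 W.
Step 8 — Reactive power: Q = Im(S) = -0.0001684 VAR.
Step 9 — Apparent power: |S| = 0.0001684 VA.
Step 10 — Power factor: PF = P/|S| = 5.787e-05 (leading).

(a) P = 9.745e-09 W  (b) Q = -0.0001684 VAR  (c) S = 0.0001684 VA  (d) PF = 5.787e-05 (leading)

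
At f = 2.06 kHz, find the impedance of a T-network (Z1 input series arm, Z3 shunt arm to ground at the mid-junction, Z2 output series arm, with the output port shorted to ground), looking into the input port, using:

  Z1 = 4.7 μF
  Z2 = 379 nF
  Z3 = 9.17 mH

Step 1 — Angular frequency: ω = 2π·f = 2π·2060 = 1.294e+04 rad/s.
Step 2 — Component impedances:
  Z1: Z = 1/(jωC) = -j/(ω·C) = 0 - j16.44 Ω
  Z2: Z = 1/(jωC) = -j/(ω·C) = 0 - j203.9 Ω
  Z3: Z = jωL = j·1.294e+04·0.00917 = 0 + j118.7 Ω
Step 3 — With the output port shorted to ground, the output series arm Z2 runs from the junction to ground; the shunt arm Z3 also runs from the junction to ground. They appear in parallel: Z3 || Z2 = 0 + j284.1 Ω.
Step 4 — Series with input arm Z1: Z_in = Z1 + (Z3 || Z2) = 0 + j267.7 Ω = 267.7∠90.0° Ω.

Z = 0 + j267.7 Ω = 267.7∠90.0° Ω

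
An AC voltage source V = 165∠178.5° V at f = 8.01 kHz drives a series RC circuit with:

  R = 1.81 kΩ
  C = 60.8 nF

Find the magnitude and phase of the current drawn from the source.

Step 1 — Angular frequency: ω = 2π·f = 2π·8010 = 5.033e+04 rad/s.
Step 2 — Component impedances:
  R: Z = R = 1810 Ω
  C: Z = 1/(jωC) = -j/(ω·C) = 0 - j326.8 Ω
Step 3 — Series combination: Z_total = R + C = 1810 - j326.8 Ω = 1839∠-10.2° Ω.
Step 4 — Source phasor: V = 165∠178.5° V = -164.9 + j4.319 V.
Step 5 — Ohm's law: I = V / Z_total = (-164.9 + j4.319) / (1810 - j326.8) = -0.08867 - j0.01362 A.
Step 6 — Convert to polar: |I| = 0.08971 A, ∠I = -171.3°.

I = 0.08971∠-171.3° A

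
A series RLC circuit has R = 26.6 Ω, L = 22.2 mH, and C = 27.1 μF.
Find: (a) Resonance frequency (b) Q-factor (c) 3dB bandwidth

Step 1 — Resonance: ω₀ = 1/√(LC) = 1/√(0.0222·2.71e-05) = 1289 rad/s.
Step 2 — f₀ = ω₀/(2π) = 205.2 Hz.
Step 3 — Series Q: Q = ω₀L/R = 1289·0.0222/26.6 = 1.076.
Step 4 — Bandwidth: Δω = ω₀/Q = 1198 rad/s; BW = Δω/(2π) = 190.7 Hz.

(a) f₀ = 205.2 Hz  (b) Q = 1.076  (c) BW = 190.7 Hz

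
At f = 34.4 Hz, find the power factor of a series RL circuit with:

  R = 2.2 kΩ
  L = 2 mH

Step 1 — Angular frequency: ω = 2π·f = 2π·34.4 = 216.1 rad/s.
Step 2 — Component impedances:
  R: Z = R = 2200 Ω
  L: Z = jωL = j·216.1·0.002 = 0 + j0.4323 Ω
Step 3 — Series combination: Z_total = R + L = 2200 + j0.4323 Ω = 2200∠0.0° Ω.
Step 4 — Power factor: PF = cos(φ) = Re(Z)/|Z| = 2200/2200 = 1.
Step 5 — Type: Im(Z) = 0.4323 ⇒ lagging (phase φ = 0.0°).

PF = 1 (lagging, φ = 0.0°)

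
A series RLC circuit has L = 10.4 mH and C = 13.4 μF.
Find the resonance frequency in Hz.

Step 1 — Resonance condition Im(Z)=0 gives ω₀ = 1/√(LC).
Step 2 — ω₀ = 1/√(0.0104·1.34e-05) = 2679 rad/s.
Step 3 — f₀ = ω₀/(2π) = 426.3 Hz.

f₀ = 426.3 Hz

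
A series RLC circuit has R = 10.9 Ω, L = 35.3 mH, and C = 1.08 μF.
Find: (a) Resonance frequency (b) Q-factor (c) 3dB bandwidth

Step 1 — Resonance: ω₀ = 1/√(LC) = 1/√(0.0353·1.08e-06) = 5122 rad/s.
Step 2 — f₀ = ω₀/(2π) = 815.1 Hz.
Step 3 — Series Q: Q = ω₀L/R = 5122·0.0353/10.9 = 16.59.
Step 4 — Bandwidth: Δω = ω₀/Q = 308.8 rad/s; BW = Δω/(2π) = 49.14 Hz.

(a) f₀ = 815.1 Hz  (b) Q = 16.59  (c) BW = 49.14 Hz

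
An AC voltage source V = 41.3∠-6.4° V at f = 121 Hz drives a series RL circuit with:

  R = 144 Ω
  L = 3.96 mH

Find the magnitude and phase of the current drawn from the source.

Step 1 — Angular frequency: ω = 2π·f = 2π·121 = 760.3 rad/s.
Step 2 — Component impedances:
  R: Z = R = 144 Ω
  L: Z = jωL = j·760.3·0.00396 = 0 + j3.011 Ω
Step 3 — Series combination: Z_total = R + L = 144 + j3.011 Ω = 144∠1.2° Ω.
Step 4 — Source phasor: V = 41.3∠-6.4° V = 41.04 - j4.604 V.
Step 5 — Ohm's law: I = V / Z_total = (41.04 - j4.604) / (144 + j3.011) = 0.2842 - j0.03791 A.
Step 6 — Convert to polar: |I| = 0.2867 A, ∠I = -7.6°.

I = 0.2867∠-7.6° A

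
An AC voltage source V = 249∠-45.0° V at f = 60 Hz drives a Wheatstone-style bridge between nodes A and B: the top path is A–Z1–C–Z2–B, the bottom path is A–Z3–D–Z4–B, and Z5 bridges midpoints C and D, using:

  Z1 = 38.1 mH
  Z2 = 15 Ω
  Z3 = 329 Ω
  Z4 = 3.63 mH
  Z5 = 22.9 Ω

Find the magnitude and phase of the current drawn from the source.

Step 1 — Angular frequency: ω = 2π·f = 2π·60 = 377 rad/s.
Step 2 — Component impedances:
  Z1: Z = jωL = j·377·0.0381 = 0 + j14.36 Ω
  Z2: Z = R = 15 Ω
  Z3: Z = R = 329 Ω
  Z4: Z = jωL = j·377·0.00363 = 0 + j1.368 Ω
  Z5: Z = R = 22.9 Ω
Step 3 — Bridge requires nodal analysis (the Z5 bridge couples midpoints C and D, so the two paths cannot be reduced to a simple series/parallel combination). Setting node B to ground and injecting 1 A at node A, the 3-node admittance system at A, C, D solves to V_A = Z_AB = 9.378 + j13.81 Ω = 16.7∠55.8° Ω.
Step 4 — Source phasor: V = 249∠-45.0° V = 176.1 - j176.1 V.
Step 5 — Ohm's law: I = V / Z_total = (176.1 - j176.1) / (9.378 + j13.81) = -2.801 - j14.65 A.
Step 6 — Convert to polar: |I| = 14.91 A, ∠I = -100.8°.

I = 14.91∠-100.8° A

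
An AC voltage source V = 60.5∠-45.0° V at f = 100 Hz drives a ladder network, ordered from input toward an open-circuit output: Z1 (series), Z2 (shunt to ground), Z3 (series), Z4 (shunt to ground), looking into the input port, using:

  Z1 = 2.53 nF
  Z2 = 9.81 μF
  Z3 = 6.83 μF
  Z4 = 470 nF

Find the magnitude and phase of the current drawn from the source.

Step 1 — Angular frequency: ω = 2π·f = 2π·100 = 628.3 rad/s.
Step 2 — Component impedances:
  Z1: Z = 1/(jωC) = -j/(ω·C) = 0 - j6.291e+05 Ω
  Z2: Z = 1/(jωC) = -j/(ω·C) = 0 - j162.2 Ω
  Z3: Z = 1/(jωC) = -j/(ω·C) = 0 - j233 Ω
  Z4: Z = 1/(jωC) = -j/(ω·C) = 0 - j3386 Ω
Step 3 — Ladder network (open output): work backward from the far end, alternating series and parallel combinations. Z_in = 0 - j6.292e+05 Ω = 6.292e+05∠-90.0° Ω.
Step 4 — Source phasor: V = 60.5∠-45.0° V = 42.78 - j42.78 V.
Step 5 — Ohm's law: I = V / Z_total = (42.78 - j42.78) / (0 - j6.292e+05) = 6.799e-05 + j6.799e-05 A.
Step 6 — Convert to polar: |I| = 9.615e-05 A, ∠I = 45.0°.

I = 9.615e-05∠45.0° A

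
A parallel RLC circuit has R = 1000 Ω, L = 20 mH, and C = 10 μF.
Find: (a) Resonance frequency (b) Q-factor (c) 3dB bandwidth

Step 1 — Resonance: ω₀ = 1/√(LC) = 1/√(0.02·1e-05) = 2236 rad/s.
Step 2 — f₀ = ω₀/(2π) = 355.9 Hz.
Step 3 — Parallel Q: Q = R/(ω₀L) = 1000/(2236·0.02) = 22.36.
Step 4 — Bandwidth: Δω = ω₀/Q = 100 rad/s; BW = Δω/(2π) = 15.92 Hz.

(a) f₀ = 355.9 Hz  (b) Q = 22.36  (c) BW = 15.92 Hz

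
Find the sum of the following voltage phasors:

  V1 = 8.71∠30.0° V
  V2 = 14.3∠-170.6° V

Step 1 — Convert each phasor to rectangular form:
  V1 = 8.71·(cos(30.0°) + j·sin(30.0°)) = 7.543 + j4.355 V
  V2 = 14.3·(cos(-170.6°) + j·sin(-170.6°)) = -14.11 - j2.336 V
Step 2 — Sum components: V_total = -6.565 + j2.019 V.
Step 3 — Convert to polar: |V_total| = 6.868 V, ∠V_total = 162.9°.

V_total = 6.868∠162.9° V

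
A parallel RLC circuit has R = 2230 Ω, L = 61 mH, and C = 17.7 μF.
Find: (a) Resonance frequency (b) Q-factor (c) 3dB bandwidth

Step 1 — Resonance: ω₀ = 1/√(LC) = 1/√(0.061·1.77e-05) = 962.4 rad/s.
Step 2 — f₀ = ω₀/(2π) = 153.2 Hz.
Step 3 — Parallel Q: Q = R/(ω₀L) = 2230/(962.4·0.061) = 37.99.
Step 4 — Bandwidth: Δω = ω₀/Q = 25.34 rad/s; BW = Δω/(2π) = 4.032 Hz.

(a) f₀ = 153.2 Hz  (b) Q = 37.99  (c) BW = 4.032 Hz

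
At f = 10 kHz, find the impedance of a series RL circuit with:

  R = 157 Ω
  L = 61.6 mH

Step 1 — Angular frequency: ω = 2π·f = 2π·1e+04 = 6.283e+04 rad/s.
Step 2 — Component impedances:
  R: Z = R = 157 Ω
  L: Z = jωL = j·6.283e+04·0.0616 = 0 + j3870 Ω
Step 3 — Series combination: Z_total = R + L = 157 + j3870 Ω = 3874∠87.7° Ω.

Z = 157 + j3870 Ω = 3874∠87.7° Ω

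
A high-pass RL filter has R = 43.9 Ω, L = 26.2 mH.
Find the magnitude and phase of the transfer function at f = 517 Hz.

Step 1 — Angular frequency: ω = 2π·517 = 3248 rad/s.
Step 2 — Transfer function: H(jω) = jωL/(R + jωL).
Step 3 — Numerator jωL = j·85.11; denominator R + jωL = 43.9 + j85.11.
Step 4 — H = 0.7898 + j0.4074.
Step 5 — Magnitude: |H| = 0.8887 (-1.0 dB); phase: φ = 27.3°.

|H| = 0.8887 (-1.0 dB), φ = 27.3°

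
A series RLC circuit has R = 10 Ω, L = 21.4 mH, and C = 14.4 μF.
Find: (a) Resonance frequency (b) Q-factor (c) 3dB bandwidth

Step 1 — Resonance: ω₀ = 1/√(LC) = 1/√(0.0214·1.44e-05) = 1801 rad/s.
Step 2 — f₀ = ω₀/(2π) = 286.7 Hz.
Step 3 — Series Q: Q = ω₀L/R = 1801·0.0214/10 = 3.855.
Step 4 — Bandwidth: Δω = ω₀/Q = 467.3 rad/s; BW = Δω/(2π) = 74.37 Hz.

(a) f₀ = 286.7 Hz  (b) Q = 3.855  (c) BW = 74.37 Hz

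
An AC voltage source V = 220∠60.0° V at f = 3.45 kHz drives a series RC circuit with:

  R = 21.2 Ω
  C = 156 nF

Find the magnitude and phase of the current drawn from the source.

Step 1 — Angular frequency: ω = 2π·f = 2π·3450 = 2.168e+04 rad/s.
Step 2 — Component impedances:
  R: Z = R = 21.2 Ω
  C: Z = 1/(jωC) = -j/(ω·C) = 0 - j295.7 Ω
Step 3 — Series combination: Z_total = R + C = 21.2 - j295.7 Ω = 296.5∠-85.9° Ω.
Step 4 — Source phasor: V = 220∠60.0° V = 110 + j190.5 V.
Step 5 — Ohm's law: I = V / Z_total = (110 + j190.5) / (21.2 - j295.7) = -0.6145 + j0.416 A.
Step 6 — Convert to polar: |I| = 0.742 A, ∠I = 145.9°.

I = 0.742∠145.9° A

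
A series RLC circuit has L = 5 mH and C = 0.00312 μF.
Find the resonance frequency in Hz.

Step 1 — Resonance condition Im(Z)=0 gives ω₀ = 1/√(LC).
Step 2 — ω₀ = 1/√(0.005·3.12e-09) = 2.532e+05 rad/s.
Step 3 — f₀ = ω₀/(2π) = 4.03e+04 Hz.

f₀ = 4.03e+04 Hz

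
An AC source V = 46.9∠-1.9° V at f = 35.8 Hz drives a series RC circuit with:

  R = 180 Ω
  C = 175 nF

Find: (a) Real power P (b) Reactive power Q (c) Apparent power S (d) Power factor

Step 1 — Angular frequency: ω = 2π·f = 2π·35.8 = 224.9 rad/s.
Step 2 — Component impedances:
  R: Z = R = 180 Ω
  C: Z = 1/(jωC) = -j/(ω·C) = 0 - j2.54e+04 Ω
Step 3 — Series combination: Z_total = R + C = 180 - j2.54e+04 Ω = 2.54e+04∠-89.6° Ω.
Step 4 — Source phasor: V = 46.9∠-1.9° V = 46.87 - j1.555 V.
Step 5 — Current: I = V / Z = 7.428e-05 + j0.001845 A = 0.001846∠87.7° A.
Step 6 — Complex power: S = V·I* = 0.0006135 - j0.08658 VA.
Step 7 — Real power: P = Re(S) = 0.0006135 W.
Step 8 — Reactive power: Q = Im(S) = -0.08658 VAR.
Step 9 — Apparent power: |S| = 0.08658 VA.
Step 10 — Power factor: PF = P/|S| = 0.007085 (leading).

(a) P = 0.0006135 W  (b) Q = -0.08658 VAR  (c) S = 0.08658 VA  (d) PF = 0.007085 (leading)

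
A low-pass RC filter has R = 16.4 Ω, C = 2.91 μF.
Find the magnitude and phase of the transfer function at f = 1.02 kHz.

Step 1 — Angular frequency: ω = 2π·1020 = 6409 rad/s.
Step 2 — Transfer function: H(jω) = 1/(1 + jωRC).
Step 3 — Denominator: 1 + jωRC = 1 + j·6409·16.4·2.91e-06 = 1 + j0.3059.
Step 4 — H = 0.9145 - j0.2797.
Step 5 — Magnitude: |H| = 0.9563 (-0.4 dB); phase: φ = -17.0°.

|H| = 0.9563 (-0.4 dB), φ = -17.0°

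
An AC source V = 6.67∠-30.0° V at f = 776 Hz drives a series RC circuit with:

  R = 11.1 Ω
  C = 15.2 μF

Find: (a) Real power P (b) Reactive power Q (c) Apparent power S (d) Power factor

Step 1 — Angular frequency: ω = 2π·f = 2π·776 = 4876 rad/s.
Step 2 — Component impedances:
  R: Z = R = 11.1 Ω
  C: Z = 1/(jωC) = -j/(ω·C) = 0 - j13.49 Ω
Step 3 — Series combination: Z_total = R + C = 11.1 - j13.49 Ω = 17.47∠-50.6° Ω.
Step 4 — Source phasor: V = 6.67∠-30.0° V = 5.776 - j3.335 V.
Step 5 — Current: I = V / Z = 0.3574 + j0.1341 A = 0.3818∠20.6° A.
Step 6 — Complex power: S = V·I* = 1.618 - j1.966 VA.
Step 7 — Real power: P = Re(S) = 1.618 W.
Step 8 — Reactive power: Q = Im(S) = -1.966 VAR.
Step 9 — Apparent power: |S| = 2.546 VA.
Step 10 — Power factor: PF = P/|S| = 0.6353 (leading).

(a) P = 1.618 W  (b) Q = -1.966 VAR  (c) S = 2.546 VA  (d) PF = 0.6353 (leading)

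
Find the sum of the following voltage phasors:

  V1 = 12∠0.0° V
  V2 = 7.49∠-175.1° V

Step 1 — Convert each phasor to rectangular form:
  V1 = 12·(cos(0.0°) + j·sin(0.0°)) = 12 V
  V2 = 7.49·(cos(-175.1°) + j·sin(-175.1°)) = -7.463 - j0.6398 V
Step 2 — Sum components: V_total = 4.537 - j0.6398 V.
Step 3 — Convert to polar: |V_total| = 4.582 V, ∠V_total = -8.0°.

V_total = 4.582∠-8.0° V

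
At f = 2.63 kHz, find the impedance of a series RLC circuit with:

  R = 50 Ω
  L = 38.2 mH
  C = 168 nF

Step 1 — Angular frequency: ω = 2π·f = 2π·2630 = 1.652e+04 rad/s.
Step 2 — Component impedances:
  R: Z = R = 50 Ω
  L: Z = jωL = j·1.652e+04·0.0382 = 0 + j631.2 Ω
  C: Z = 1/(jωC) = -j/(ω·C) = 0 - j360.2 Ω
Step 3 — Series combination: Z_total = R + L + C = 50 + j271 Ω = 275.6∠79.5° Ω.

Z = 50 + j271 Ω = 275.6∠79.5° Ω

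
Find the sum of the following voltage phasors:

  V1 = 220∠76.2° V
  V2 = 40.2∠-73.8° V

Step 1 — Convert each phasor to rectangular form:
  V1 = 220·(cos(76.2°) + j·sin(76.2°)) = 52.48 + j213.6 V
  V2 = 40.2·(cos(-73.8°) + j·sin(-73.8°)) = 11.22 - j38.6 V
Step 2 — Sum components: V_total = 63.69 + j175 V.
Step 3 — Convert to polar: |V_total| = 186.3 V, ∠V_total = 70.0°.

V_total = 186.3∠70.0° V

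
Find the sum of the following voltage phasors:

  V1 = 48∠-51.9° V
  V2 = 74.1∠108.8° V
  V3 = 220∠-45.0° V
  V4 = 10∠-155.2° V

Step 1 — Convert each phasor to rectangular form:
  V1 = 48·(cos(-51.9°) + j·sin(-51.9°)) = 29.62 - j37.77 V
  V2 = 74.1·(cos(108.8°) + j·sin(108.8°)) = -23.88 + j70.15 V
  V3 = 220·(cos(-45.0°) + j·sin(-45.0°)) = 155.6 - j155.6 V
  V4 = 10·(cos(-155.2°) + j·sin(-155.2°)) = -9.078 - j4.195 V
Step 2 — Sum components: V_total = 152.2 - j127.4 V.
Step 3 — Convert to polar: |V_total| = 198.5 V, ∠V_total = -39.9°.

V_total = 198.5∠-39.9° V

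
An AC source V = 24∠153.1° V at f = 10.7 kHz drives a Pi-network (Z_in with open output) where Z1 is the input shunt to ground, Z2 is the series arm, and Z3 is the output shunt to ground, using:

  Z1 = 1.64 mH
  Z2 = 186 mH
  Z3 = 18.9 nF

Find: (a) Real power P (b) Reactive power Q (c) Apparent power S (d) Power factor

Step 1 — Angular frequency: ω = 2π·f = 2π·1.07e+04 = 6.723e+04 rad/s.
Step 2 — Component impedances:
  Z1: Z = jωL = j·6.723e+04·0.00164 = 0 + j110.3 Ω
  Z2: Z = jωL = j·6.723e+04·0.186 = 0 + j1.25e+04 Ω
  Z3: Z = 1/(jωC) = -j/(ω·C) = 0 - j787 Ω
Step 3 — With open output, the series arm Z2 and the output shunt Z3 appear in series to ground: Z2 + Z3 = 0 + j1.172e+04 Ω.
Step 4 — Parallel with input shunt Z1: Z_in = Z1 || (Z2 + Z3) = 0 + j109.2 Ω = 109.2∠90.0° Ω.
Step 5 — Source phasor: V = 24∠153.1° V = -21.4 + j10.86 V.
Step 6 — Current: I = V / Z = 0.09941 + j0.1959 A = 0.2197∠63.1° A.
Step 7 — Complex power: S = V·I* = 0 + j5.273 VA.
Step 8 — Real power: P = Re(S) = 0 W.
Step 9 — Reactive power: Q = Im(S) = 5.273 VAR.
Step 10 — Apparent power: |S| = 5.273 VA.
Step 11 — Power factor: PF = P/|S| = 0 (lagging).

(a) P = 0 W  (b) Q = 5.273 VAR  (c) S = 5.273 VA  (d) PF = 0 (lagging)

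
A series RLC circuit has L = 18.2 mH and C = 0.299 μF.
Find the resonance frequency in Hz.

Step 1 — Resonance condition Im(Z)=0 gives ω₀ = 1/√(LC).
Step 2 — ω₀ = 1/√(0.0182·2.99e-07) = 1.356e+04 rad/s.
Step 3 — f₀ = ω₀/(2π) = 2157 Hz.

f₀ = 2157 Hz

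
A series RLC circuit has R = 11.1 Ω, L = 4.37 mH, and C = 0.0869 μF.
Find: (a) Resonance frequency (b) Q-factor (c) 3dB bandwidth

Step 1 — Resonance condition Im(Z)=0 gives ω₀ = 1/√(LC).
Step 2 — ω₀ = 1/√(0.00437·8.69e-08) = 5.132e+04 rad/s.
Step 3 — f₀ = ω₀/(2π) = 8167 Hz.
Step 4 — Series Q: Q = ω₀L/R = 5.132e+04·0.00437/11.1 = 20.2.
Step 5 — 3dB bandwidth: Δω = ω₀/Q = 2540 rad/s; BW = Δω/(2π) = 404.3 Hz.

(a) f₀ = 8167 Hz  (b) Q = 20.2  (c) BW = 404.3 Hz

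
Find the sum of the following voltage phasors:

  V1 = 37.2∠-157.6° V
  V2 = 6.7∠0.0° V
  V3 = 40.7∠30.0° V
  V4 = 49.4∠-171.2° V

Step 1 — Convert each phasor to rectangular form:
  V1 = 37.2·(cos(-157.6°) + j·sin(-157.6°)) = -34.39 - j14.18 V
  V2 = 6.7·(cos(0.0°) + j·sin(0.0°)) = 6.7 V
  V3 = 40.7·(cos(30.0°) + j·sin(30.0°)) = 35.25 + j20.35 V
  V4 = 49.4·(cos(-171.2°) + j·sin(-171.2°)) = -48.82 - j7.558 V
Step 2 — Sum components: V_total = -41.26 - j1.383 V.
Step 3 — Convert to polar: |V_total| = 41.29 V, ∠V_total = -178.1°.

V_total = 41.29∠-178.1° V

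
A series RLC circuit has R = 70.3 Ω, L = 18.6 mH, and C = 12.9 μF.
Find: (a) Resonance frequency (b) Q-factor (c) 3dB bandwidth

Step 1 — Resonance: ω₀ = 1/√(LC) = 1/√(0.0186·1.29e-05) = 2041 rad/s.
Step 2 — f₀ = ω₀/(2π) = 324.9 Hz.
Step 3 — Series Q: Q = ω₀L/R = 2041·0.0186/70.3 = 0.5401.
Step 4 — Bandwidth: Δω = ω₀/Q = 3780 rad/s; BW = Δω/(2π) = 601.5 Hz.

(a) f₀ = 324.9 Hz  (b) Q = 0.5401  (c) BW = 601.5 Hz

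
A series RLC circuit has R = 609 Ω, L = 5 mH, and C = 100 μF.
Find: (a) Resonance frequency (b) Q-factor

Step 1 — Resonance condition Im(Z)=0 gives ω₀ = 1/√(LC).
Step 2 — ω₀ = 1/√(0.005·0.0001) = 1414 rad/s.
Step 3 — f₀ = ω₀/(2π) = 225.1 Hz.
Step 4 — Series Q: Q = ω₀L/R = 1414·0.005/609 = 0.01161.

(a) f₀ = 225.1 Hz  (b) Q = 0.01161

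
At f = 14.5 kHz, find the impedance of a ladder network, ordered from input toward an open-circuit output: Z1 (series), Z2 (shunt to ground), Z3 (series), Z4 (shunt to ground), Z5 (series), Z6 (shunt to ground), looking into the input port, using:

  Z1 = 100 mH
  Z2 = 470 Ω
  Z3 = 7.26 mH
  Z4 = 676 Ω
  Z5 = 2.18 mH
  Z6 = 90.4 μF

Step 1 — Angular frequency: ω = 2π·f = 2π·1.45e+04 = 9.111e+04 rad/s.
Step 2 — Component impedances:
  Z1: Z = jωL = j·9.111e+04·0.1 = 0 + j9111 Ω
  Z2: Z = R = 470 Ω
  Z3: Z = jωL = j·9.111e+04·0.00726 = 0 + j661.4 Ω
  Z4: Z = R = 676 Ω
  Z5: Z = jωL = j·9.111e+04·0.00218 = 0 + j198.6 Ω
  Z6: Z = 1/(jωC) = -j/(ω·C) = 0 - j0.1214 Ω
Step 3 — Ladder network (open output): work backward from the far end, alternating series and parallel combinations. Z_in = 352.8 + j9300 Ω = 9306∠87.8° Ω.

Z = 352.8 + j9300 Ω = 9306∠87.8° Ω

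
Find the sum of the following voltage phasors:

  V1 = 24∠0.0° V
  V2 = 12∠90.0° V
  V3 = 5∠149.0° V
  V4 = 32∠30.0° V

Step 1 — Convert each phasor to rectangular form:
  V1 = 24·(cos(0.0°) + j·sin(0.0°)) = 24 V
  V2 = 12·(cos(90.0°) + j·sin(90.0°)) = 0 + j12 V
  V3 = 5·(cos(149.0°) + j·sin(149.0°)) = -4.286 + j2.575 V
  V4 = 32·(cos(30.0°) + j·sin(30.0°)) = 27.71 + j16 V
Step 2 — Sum components: V_total = 47.43 + j30.58 V.
Step 3 — Convert to polar: |V_total| = 56.43 V, ∠V_total = 32.8°.

V_total = 56.43∠32.8° V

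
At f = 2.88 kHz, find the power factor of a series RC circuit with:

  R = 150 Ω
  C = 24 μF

Step 1 — Angular frequency: ω = 2π·f = 2π·2880 = 1.81e+04 rad/s.
Step 2 — Component impedances:
  R: Z = R = 150 Ω
  C: Z = 1/(jωC) = -j/(ω·C) = 0 - j2.303 Ω
Step 3 — Series combination: Z_total = R + C = 150 - j2.303 Ω = 150∠-0.9° Ω.
Step 4 — Power factor: PF = cos(φ) = Re(Z)/|Z| = 150/150.02 = 0.9999.
Step 5 — Type: Im(Z) = -2.303 ⇒ leading (phase φ = -0.9°).

PF = 0.9999 (leading, φ = -0.9°)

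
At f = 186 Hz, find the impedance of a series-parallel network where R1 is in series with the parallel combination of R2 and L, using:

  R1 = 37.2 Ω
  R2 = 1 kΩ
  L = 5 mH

Step 1 — Angular frequency: ω = 2π·f = 2π·186 = 1169 rad/s.
Step 2 — Component impedances:
  R1: Z = R = 37.2 Ω
  R2: Z = R = 1000 Ω
  L: Z = jωL = j·1169·0.005 = 0 + j5.843 Ω
Step 3 — Parallel branch: R2 || L = 1/(1/R2 + 1/L) = 0.03414 + j5.843 Ω.
Step 4 — Series with R1: Z_total = R1 + (R2 || L) = 37.23 + j5.843 Ω = 37.69∠8.9° Ω.

Z = 37.23 + j5.843 Ω = 37.69∠8.9° Ω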